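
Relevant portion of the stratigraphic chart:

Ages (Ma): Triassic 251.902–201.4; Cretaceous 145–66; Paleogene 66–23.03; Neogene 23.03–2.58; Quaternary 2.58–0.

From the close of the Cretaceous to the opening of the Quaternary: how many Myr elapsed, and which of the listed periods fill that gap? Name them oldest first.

63.42 million years; Paleogene, Neogene

End of Cretaceous = 66 Ma; start of Quaternary = 2.58 Ma.
Gap = 66 − 2.58 = 63.42 Myr.
Periods wholly inside 66–2.58 Ma: Paleogene (66–23.03), Neogene (23.03–2.58).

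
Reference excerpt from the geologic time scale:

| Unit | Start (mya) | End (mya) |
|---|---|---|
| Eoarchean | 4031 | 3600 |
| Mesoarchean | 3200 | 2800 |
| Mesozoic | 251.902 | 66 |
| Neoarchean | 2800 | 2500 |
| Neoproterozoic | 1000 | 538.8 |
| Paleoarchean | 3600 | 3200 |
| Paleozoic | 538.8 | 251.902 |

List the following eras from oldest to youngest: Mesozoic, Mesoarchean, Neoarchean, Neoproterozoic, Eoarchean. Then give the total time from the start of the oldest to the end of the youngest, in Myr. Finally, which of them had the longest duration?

Eoarchean, Mesoarchean, Neoarchean, Neoproterozoic, Mesozoic; total span 3965 Myr; longest is Neoproterozoic

Start ages (Ma): Eoarchean 4031, Mesoarchean 3200, Neoarchean 2800, Neoproterozoic 1000, Mesozoic 251.902.
Ordered oldest to youngest: Eoarchean, Mesoarchean, Neoarchean, Neoproterozoic, Mesozoic.
Span = 4031 − 66 = 3965 Myr.
Durations: Mesoarchean 400, Neoproterozoic 461.2, Mesozoic 185.902, Eoarchean 431, Neoarchean 300 → longest is Neoproterozoic (461.2 Myr).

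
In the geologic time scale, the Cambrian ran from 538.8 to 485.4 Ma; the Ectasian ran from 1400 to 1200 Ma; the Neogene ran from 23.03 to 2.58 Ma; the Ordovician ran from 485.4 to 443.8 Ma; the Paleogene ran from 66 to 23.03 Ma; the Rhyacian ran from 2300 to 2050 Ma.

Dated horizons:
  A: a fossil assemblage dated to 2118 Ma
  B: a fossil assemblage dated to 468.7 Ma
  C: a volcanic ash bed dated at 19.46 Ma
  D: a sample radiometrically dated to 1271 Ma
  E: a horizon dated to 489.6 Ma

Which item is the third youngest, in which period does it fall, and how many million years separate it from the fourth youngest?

Sorted youngest-first by Ma: C (19.46), B (468.7), E (489.6), D (1271), A (2118).
The third youngest is E at 489.6 Ma, which lies in 538.8–485.4 Ma: the Cambrian.
The fourth youngest is D at 1271 Ma; separation = |489.6 − 1271| = 781.4 Myr.

E, in the Cambrian; 781.4 million years to D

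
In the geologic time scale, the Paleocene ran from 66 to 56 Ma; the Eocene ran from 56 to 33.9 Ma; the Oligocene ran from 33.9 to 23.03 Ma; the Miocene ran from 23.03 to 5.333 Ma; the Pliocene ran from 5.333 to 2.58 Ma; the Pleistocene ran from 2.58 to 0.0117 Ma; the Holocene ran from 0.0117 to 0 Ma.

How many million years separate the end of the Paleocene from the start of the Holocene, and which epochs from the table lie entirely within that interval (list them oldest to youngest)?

55.9883 million years; Eocene, Oligocene, Miocene, Pliocene, Pleistocene

End of Paleocene = 56 Ma; start of Holocene = 0.0117 Ma.
Gap = 56 − 0.0117 = 55.9883 Myr.
Epochs wholly inside 56–0.0117 Ma: Eocene (56–33.9), Oligocene (33.9–23.03), Miocene (23.03–5.333), Pliocene (5.333–2.58), Pleistocene (2.58–0.0117).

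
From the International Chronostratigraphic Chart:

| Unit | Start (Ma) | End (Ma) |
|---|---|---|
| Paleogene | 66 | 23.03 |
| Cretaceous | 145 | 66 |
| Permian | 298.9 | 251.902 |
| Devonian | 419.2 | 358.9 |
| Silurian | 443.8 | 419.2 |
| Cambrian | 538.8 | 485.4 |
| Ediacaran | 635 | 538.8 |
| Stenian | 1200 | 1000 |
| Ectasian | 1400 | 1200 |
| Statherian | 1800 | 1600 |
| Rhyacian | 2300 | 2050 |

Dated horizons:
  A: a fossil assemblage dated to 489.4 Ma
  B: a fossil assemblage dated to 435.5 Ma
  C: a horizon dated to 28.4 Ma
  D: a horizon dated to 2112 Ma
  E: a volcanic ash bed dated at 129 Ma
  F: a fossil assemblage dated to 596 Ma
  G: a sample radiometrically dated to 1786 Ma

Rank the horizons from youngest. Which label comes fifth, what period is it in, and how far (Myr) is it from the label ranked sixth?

Sorted youngest-first by Ma: C (28.4), E (129), B (435.5), A (489.4), F (596), G (1786), D (2112).
The fifth youngest is F at 596 Ma, which lies in 635–538.8 Ma: the Ediacaran.
The sixth youngest is G at 1786 Ma; separation = |596 − 1786| = 1190 Myr.

F, in the Ediacaran; 1190 million years to G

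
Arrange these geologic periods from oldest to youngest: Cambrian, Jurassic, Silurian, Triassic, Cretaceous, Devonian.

Group by era (each group listed oldest first) — Paleozoic: Cambrian, Silurian, Devonian; Mesozoic: Triassic, Jurassic, Cretaceous. The eras run Paleozoic → Mesozoic → Cenozoic. Concatenating the groups in that era order gives oldest to youngest directly.

Cambrian → Silurian → Devonian → Triassic → Jurassic → Cretaceous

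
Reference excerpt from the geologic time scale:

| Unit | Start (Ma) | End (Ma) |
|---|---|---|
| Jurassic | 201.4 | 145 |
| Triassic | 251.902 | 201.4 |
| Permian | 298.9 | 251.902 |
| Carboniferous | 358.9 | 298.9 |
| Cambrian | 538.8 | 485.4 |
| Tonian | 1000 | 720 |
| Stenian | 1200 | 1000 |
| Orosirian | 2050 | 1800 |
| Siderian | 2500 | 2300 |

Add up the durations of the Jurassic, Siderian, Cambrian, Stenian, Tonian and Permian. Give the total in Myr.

Each duration: Jurassic = 56.4; Siderian = 200; Cambrian = 53.4; Stenian = 200; Tonian = 280; Permian = 46.998.
Sum: 56.4 + 200 + 53.4 + 200 + 280 + 46.998 = 836.798 Myr.

836.798 million years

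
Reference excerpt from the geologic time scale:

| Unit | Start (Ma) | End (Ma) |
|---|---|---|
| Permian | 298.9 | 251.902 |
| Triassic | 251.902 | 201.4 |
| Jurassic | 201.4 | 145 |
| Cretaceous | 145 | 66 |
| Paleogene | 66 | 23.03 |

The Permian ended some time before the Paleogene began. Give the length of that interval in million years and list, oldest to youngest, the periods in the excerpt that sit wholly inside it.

End of Permian = 251.902 Ma; start of Paleogene = 66 Ma.
Gap = 251.902 − 66 = 185.902 Myr.
Periods wholly inside 251.902–66 Ma: Triassic (251.902–201.4), Jurassic (201.4–145), Cretaceous (145–66).

185.902 million years; Triassic, Jurassic, Cretaceous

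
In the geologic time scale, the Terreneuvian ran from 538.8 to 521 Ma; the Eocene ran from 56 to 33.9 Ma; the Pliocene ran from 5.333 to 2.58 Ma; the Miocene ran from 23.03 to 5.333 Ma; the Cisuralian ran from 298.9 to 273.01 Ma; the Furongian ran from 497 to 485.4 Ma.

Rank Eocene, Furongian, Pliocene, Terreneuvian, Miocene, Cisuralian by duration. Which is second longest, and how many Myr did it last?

Eocene, 22.1 million years

Start − end for each: Eocene 56 − 33.9 = 22.1; Furongian 497 − 485.4 = 11.6; Pliocene 5.333 − 2.58 = 2.753; Terreneuvian 538.8 − 521 = 17.8; Miocene 23.03 − 5.333 = 17.697; Cisuralian 298.9 − 273.01 = 25.89.
Ranking these from longest: Cisuralian > Eocene > Terreneuvian > Miocene > Furongian > Pliocene.
Position 2 in that ranking is Eocene, which lasted 22.1 Myr.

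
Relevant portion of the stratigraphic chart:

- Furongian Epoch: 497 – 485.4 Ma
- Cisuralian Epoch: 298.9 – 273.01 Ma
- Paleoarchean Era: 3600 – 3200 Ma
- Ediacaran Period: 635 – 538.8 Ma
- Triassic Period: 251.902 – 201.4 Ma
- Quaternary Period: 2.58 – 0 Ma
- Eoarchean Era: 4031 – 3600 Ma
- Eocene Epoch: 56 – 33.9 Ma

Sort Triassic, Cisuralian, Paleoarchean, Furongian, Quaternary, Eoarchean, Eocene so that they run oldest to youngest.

Eoarchean → Paleoarchean → Furongian → Cisuralian → Triassic → Eocene → Quaternary

Read off each span (Ma): Triassic 251.902–201.4; Cisuralian 298.9–273.01; Paleoarchean 3600–3200; Furongian 497–485.4; Quaternary 2.58–0; Eoarchean 4031–3600; Eocene 56–33.9.
Larger Ma is older, so oldest→youngest is Eoarchean, Paleoarchean, Furongian, Cisuralian, Triassic, Eocene, Quaternary.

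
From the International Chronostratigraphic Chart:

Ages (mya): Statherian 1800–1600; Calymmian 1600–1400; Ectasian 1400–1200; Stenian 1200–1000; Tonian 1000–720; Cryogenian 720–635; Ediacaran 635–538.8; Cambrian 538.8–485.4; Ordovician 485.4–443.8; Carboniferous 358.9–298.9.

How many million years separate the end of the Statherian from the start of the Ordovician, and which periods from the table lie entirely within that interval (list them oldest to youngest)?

1114.6 million years; Calymmian, Ectasian, Stenian, Tonian, Cryogenian, Ediacaran, Cambrian

End of Statherian = 1600 Ma; start of Ordovician = 485.4 Ma.
Gap = 1600 − 485.4 = 1114.6 Myr.
Periods wholly inside 1600–485.4 Ma: Calymmian (1600–1400), Ectasian (1400–1200), Stenian (1200–1000), Tonian (1000–720), Cryogenian (720–635), Ediacaran (635–538.8), Cambrian (538.8–485.4).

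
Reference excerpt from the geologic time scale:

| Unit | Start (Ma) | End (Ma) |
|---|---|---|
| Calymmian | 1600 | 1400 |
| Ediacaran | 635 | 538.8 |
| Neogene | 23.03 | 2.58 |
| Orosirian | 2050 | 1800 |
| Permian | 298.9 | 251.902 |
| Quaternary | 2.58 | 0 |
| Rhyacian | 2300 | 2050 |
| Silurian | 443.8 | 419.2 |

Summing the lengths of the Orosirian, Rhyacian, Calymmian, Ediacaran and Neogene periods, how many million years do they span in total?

Each duration: Orosirian = 250; Rhyacian = 250; Calymmian = 200; Ediacaran = 96.2; Neogene = 20.45.
Sum: 250 + 250 + 200 + 96.2 + 20.45 = 816.65 Myr.

816.65 million years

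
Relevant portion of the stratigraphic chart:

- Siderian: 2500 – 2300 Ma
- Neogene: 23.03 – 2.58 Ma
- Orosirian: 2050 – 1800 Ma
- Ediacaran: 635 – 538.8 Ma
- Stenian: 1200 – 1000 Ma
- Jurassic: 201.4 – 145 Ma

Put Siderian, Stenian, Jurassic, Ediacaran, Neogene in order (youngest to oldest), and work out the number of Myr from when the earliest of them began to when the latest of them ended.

Neogene, Jurassic, Ediacaran, Stenian, Siderian; total span 2497.42 Myr

Start ages (Ma): Siderian 2500, Stenian 1200, Ediacaran 635, Jurassic 201.4, Neogene 23.03.
Ordered youngest to oldest: Neogene, Jurassic, Ediacaran, Stenian, Siderian.
Span = 2500 − 2.58 = 2497.42 Myr.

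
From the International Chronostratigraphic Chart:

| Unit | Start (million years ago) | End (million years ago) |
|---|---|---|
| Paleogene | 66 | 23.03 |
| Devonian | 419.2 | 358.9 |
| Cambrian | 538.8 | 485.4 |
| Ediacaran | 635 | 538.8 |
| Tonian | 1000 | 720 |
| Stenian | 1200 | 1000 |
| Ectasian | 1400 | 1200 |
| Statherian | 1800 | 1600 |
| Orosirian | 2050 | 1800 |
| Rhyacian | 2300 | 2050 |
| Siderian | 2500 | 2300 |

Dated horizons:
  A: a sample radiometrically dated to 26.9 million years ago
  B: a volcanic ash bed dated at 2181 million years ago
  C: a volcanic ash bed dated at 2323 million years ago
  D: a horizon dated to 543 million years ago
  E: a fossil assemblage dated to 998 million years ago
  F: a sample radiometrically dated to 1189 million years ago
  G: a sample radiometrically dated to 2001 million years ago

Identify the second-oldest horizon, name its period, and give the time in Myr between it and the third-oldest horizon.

B, in the Rhyacian; 180 million years to G

Larger Ma means older, so oldest first: C 2323 > B 2181 > G 2001 > F 1189 > E 998 > D 543 > A 26.9.
Counting 2 along gives B (2181 Ma); the excerpt puts that inside the Rhyacian, 2300–2050 Ma.
Next in line is G (2001 Ma), and 2181 − 2001 = 180 Myr.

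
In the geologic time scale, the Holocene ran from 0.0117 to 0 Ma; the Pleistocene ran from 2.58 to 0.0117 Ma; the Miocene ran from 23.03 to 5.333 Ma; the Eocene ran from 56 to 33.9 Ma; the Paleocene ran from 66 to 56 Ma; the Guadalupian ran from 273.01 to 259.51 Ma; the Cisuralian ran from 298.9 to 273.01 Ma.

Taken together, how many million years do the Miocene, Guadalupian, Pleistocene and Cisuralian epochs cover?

Duration is start − end for each: (23.03 − 5.333) + (273.01 − 259.51) + (2.58 − 0.0117) + (298.9 − 273.01).
That is 17.697 + 13.5 + 2.5683 + 25.89, which totals 59.6553 million years.

59.6553 million years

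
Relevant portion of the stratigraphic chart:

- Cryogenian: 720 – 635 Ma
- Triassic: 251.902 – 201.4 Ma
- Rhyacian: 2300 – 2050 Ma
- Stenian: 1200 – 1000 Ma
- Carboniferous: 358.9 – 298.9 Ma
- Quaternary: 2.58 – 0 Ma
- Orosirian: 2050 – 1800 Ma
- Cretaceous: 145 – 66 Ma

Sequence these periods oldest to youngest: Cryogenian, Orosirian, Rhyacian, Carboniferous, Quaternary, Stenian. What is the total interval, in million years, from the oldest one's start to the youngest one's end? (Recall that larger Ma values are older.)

Rhyacian → Orosirian → Stenian → Cryogenian → Carboniferous → Quaternary; total span 2300 Myr

Start ages (Ma): Rhyacian 2300, Orosirian 2050, Stenian 1200, Cryogenian 720, Carboniferous 358.9, Quaternary 2.58.
Ordered oldest to youngest: Rhyacian, Orosirian, Stenian, Cryogenian, Carboniferous, Quaternary.
Span = 2300 − 0 = 2300 Myr.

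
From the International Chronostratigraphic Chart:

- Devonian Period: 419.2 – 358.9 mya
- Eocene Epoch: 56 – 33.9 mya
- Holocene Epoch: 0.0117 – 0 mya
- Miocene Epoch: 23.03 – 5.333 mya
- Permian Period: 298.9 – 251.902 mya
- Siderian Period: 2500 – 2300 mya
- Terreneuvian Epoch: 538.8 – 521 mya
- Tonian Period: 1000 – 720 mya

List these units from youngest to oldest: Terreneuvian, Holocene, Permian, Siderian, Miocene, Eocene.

Read off each span (Ma): Terreneuvian 538.8–521; Holocene 0.0117–0; Permian 298.9–251.902; Siderian 2500–2300; Miocene 23.03–5.333; Eocene 56–33.9.
Larger Ma is older, so oldest→youngest is Siderian, Terreneuvian, Permian, Eocene, Miocene, Holocene; reverse it for youngest→oldest.

Holocene, then Miocene, then Eocene, then Permian, then Terreneuvian, then Siderian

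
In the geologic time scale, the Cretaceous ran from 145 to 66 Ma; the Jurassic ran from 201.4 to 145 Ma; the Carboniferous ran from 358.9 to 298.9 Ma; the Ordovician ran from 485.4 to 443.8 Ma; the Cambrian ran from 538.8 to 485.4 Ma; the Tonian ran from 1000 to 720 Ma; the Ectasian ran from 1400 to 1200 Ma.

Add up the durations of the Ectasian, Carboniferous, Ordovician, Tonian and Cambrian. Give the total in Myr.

635 million years

Duration is start − end for each: (1400 − 1200) + (358.9 − 298.9) + (485.4 − 443.8) + (1000 − 720) + (538.8 − 485.4).
That is 200 + 60 + 41.6 + 280 + 53.4, which totals 635 million years.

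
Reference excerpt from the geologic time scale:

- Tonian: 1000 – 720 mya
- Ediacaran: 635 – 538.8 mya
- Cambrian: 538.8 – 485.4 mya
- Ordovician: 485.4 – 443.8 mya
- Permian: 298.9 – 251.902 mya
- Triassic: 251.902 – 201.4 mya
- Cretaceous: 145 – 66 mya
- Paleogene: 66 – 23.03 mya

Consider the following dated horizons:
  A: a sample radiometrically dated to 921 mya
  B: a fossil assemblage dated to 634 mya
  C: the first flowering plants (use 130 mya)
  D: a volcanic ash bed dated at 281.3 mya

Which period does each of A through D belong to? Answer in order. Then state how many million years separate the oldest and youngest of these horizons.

A: 921 Ma lies in 1000–720 Ma, so Tonian.
B: 634 Ma lies in 635–538.8 Ma, so Ediacaran.
C: 130 Ma lies in 145–66 Ma, so Cretaceous.
D: 281.3 Ma lies in 298.9–251.902 Ma, so Permian.
Oldest = 921 Ma, youngest = 130 Ma → span 791 Myr.

A — Tonian; B — Ediacaran; C — Cretaceous; D — Permian; span 791 million years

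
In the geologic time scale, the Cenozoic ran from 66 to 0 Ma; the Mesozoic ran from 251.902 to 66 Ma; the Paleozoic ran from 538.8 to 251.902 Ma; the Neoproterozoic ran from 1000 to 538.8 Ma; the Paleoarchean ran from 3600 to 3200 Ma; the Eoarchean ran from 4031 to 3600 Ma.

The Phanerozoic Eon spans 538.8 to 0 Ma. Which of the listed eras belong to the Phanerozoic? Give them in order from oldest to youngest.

Paleozoic, Mesozoic, Cenozoic

Eras with both bounds inside 538.8–0 Ma: Paleozoic (538.8–251.902), Mesozoic (251.902–66), Cenozoic (66–0).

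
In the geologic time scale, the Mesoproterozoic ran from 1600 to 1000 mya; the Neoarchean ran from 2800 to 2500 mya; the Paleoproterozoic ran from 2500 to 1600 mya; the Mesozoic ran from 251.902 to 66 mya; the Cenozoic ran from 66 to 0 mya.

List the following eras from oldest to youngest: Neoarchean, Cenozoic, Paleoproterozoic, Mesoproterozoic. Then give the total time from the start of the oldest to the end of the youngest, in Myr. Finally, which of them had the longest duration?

Neoarchean, Paleoproterozoic, Mesoproterozoic, Cenozoic; total span 2800 Myr; longest is Paleoproterozoic

Start ages (Ma): Neoarchean 2800, Paleoproterozoic 2500, Mesoproterozoic 1600, Cenozoic 66.
Ordered oldest to youngest: Neoarchean, Paleoproterozoic, Mesoproterozoic, Cenozoic.
Span = 2800 − 0 = 2800 Myr.
Durations: Cenozoic 66, Neoarchean 300, Mesoproterozoic 600, Paleoproterozoic 900 → longest is Paleoproterozoic (900 Myr).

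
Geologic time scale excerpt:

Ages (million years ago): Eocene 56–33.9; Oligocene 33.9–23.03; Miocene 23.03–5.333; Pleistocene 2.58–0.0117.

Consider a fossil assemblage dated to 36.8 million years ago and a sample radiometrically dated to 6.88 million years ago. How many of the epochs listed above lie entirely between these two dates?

1

The older date is 36.8 Ma and the younger is 6.88 Ma.
Epochs with start < 36.8 and end > 6.88 Ma: Oligocene (33.9–23.03).
That is 1 complete epoch.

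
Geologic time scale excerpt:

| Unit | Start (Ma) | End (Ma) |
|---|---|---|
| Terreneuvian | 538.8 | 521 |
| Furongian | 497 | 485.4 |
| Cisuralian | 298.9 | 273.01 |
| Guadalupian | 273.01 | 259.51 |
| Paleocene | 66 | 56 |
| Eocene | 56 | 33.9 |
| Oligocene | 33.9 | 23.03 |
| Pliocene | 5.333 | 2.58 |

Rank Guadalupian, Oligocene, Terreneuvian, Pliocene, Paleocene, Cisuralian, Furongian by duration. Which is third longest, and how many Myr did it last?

Start − end for each: Guadalupian 273.01 − 259.51 = 13.5; Oligocene 33.9 − 23.03 = 10.87; Terreneuvian 538.8 − 521 = 17.8; Pliocene 5.333 − 2.58 = 2.753; Paleocene 66 − 56 = 10; Cisuralian 298.9 − 273.01 = 25.89; Furongian 497 − 485.4 = 11.6.
Ranking these from longest: Cisuralian > Terreneuvian > Guadalupian > Furongian > Oligocene > Paleocene > Pliocene.
Position 3 in that ranking is Guadalupian, which lasted 13.5 Myr.

Guadalupian, 13.5 million years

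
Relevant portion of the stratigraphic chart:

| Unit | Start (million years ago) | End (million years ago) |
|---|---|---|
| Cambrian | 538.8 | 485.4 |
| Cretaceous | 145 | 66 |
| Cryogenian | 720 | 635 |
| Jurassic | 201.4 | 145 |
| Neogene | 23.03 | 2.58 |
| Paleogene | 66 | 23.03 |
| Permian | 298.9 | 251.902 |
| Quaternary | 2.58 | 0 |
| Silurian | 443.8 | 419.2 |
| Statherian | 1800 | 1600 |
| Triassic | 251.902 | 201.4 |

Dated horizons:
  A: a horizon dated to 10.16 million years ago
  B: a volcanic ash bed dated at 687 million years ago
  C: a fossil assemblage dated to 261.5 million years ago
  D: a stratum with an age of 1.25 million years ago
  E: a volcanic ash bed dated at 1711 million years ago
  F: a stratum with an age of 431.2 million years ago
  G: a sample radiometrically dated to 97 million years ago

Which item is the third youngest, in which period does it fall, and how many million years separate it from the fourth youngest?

G, in the Cretaceous; 164.5 million years to C

Sorted youngest-first by Ma: D (1.25), A (10.16), G (97), C (261.5), F (431.2), B (687), E (1711).
The third youngest is G at 97 Ma, which lies in 145–66 Ma: the Cretaceous.
The fourth youngest is C at 261.5 Ma; separation = |97 − 261.5| = 164.5 Myr.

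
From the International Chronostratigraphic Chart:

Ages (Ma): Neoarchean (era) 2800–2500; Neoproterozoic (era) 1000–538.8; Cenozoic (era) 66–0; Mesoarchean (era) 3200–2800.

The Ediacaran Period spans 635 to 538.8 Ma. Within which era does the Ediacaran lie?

The Ediacaran (635–538.8 Ma) lies entirely within 1000–538.8 Ma, the Neoproterozoic Era.

Neoproterozoic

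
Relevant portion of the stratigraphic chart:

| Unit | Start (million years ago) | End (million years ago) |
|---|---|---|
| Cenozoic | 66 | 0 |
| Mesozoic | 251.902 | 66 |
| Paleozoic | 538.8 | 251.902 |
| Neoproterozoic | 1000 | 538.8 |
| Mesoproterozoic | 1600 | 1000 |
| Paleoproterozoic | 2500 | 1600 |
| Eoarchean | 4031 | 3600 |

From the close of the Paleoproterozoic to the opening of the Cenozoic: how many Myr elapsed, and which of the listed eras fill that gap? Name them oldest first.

1534 million years; Mesoproterozoic, Neoproterozoic, Paleozoic, Mesozoic

End of Paleoproterozoic = 1600 Ma; start of Cenozoic = 66 Ma.
Gap = 1600 − 66 = 1534 Myr.
Eras wholly inside 1600–66 Ma: Mesoproterozoic (1600–1000), Neoproterozoic (1000–538.8), Paleozoic (538.8–251.902), Mesozoic (251.902–66).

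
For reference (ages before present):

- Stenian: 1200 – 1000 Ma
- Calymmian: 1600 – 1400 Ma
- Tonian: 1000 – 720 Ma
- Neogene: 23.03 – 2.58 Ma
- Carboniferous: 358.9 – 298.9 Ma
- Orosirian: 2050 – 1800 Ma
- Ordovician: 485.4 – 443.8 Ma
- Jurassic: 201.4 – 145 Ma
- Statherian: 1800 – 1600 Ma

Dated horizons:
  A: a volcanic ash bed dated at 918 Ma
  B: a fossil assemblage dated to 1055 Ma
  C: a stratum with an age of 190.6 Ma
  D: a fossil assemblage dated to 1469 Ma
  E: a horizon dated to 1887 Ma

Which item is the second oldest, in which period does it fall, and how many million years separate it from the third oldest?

Larger Ma means older, so oldest first: E 1887 > D 1469 > B 1055 > A 918 > C 190.6.
Counting 2 along gives D (1469 Ma); the excerpt puts that inside the Calymmian, 1600–1400 Ma.
Next in line is B (1055 Ma), and 1469 − 1055 = 414 Myr.

D, in the Calymmian; 414 million years to B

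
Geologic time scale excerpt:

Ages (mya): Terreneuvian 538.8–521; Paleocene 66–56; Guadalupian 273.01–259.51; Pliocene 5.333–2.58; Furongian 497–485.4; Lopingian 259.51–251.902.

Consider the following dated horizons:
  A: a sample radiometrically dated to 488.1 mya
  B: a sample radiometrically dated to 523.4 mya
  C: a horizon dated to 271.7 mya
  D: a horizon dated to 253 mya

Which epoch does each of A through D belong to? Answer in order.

A: 488.1 Ma lies in 497–485.4 Ma, so Furongian.
B: 523.4 Ma lies in 538.8–521 Ma, so Terreneuvian.
C: 271.7 Ma lies in 273.01–259.51 Ma, so Guadalupian.
D: 253 Ma lies in 259.51–251.902 Ma, so Lopingian.

A — Furongian; B — Terreneuvian; C — Guadalupian; D — Lopingian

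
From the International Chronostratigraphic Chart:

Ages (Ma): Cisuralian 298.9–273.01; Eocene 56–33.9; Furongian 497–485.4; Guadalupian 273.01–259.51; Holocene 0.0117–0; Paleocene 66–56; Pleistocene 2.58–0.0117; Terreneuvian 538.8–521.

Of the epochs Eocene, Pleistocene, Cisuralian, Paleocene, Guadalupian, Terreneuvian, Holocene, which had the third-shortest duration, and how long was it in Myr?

Paleocene, 10 million years

Durations: Eocene 22.1; Pleistocene 2.5683; Cisuralian 25.89; Paleocene 10; Guadalupian 13.5; Terreneuvian 17.8; Holocene 0.0117 Myr.
Sorted shortest-first: Holocene (0.0117), Pleistocene (2.5683), Paleocene (10), Guadalupian (13.5), Terreneuvian (17.8), Eocene (22.1), Cisuralian (25.89).
The third shortest is Paleocene at 10 Myr.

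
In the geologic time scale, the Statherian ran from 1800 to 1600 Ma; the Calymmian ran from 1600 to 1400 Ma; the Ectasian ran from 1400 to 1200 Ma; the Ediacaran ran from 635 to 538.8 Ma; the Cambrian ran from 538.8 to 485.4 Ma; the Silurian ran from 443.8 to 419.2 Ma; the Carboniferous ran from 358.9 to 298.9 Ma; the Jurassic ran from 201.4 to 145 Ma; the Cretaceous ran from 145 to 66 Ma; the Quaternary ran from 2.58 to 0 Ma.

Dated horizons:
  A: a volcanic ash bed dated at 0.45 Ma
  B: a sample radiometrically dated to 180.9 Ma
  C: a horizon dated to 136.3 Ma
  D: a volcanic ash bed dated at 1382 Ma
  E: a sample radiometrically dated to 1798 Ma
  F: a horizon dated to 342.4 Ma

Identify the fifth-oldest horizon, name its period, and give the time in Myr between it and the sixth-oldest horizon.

Sorted oldest-first by Ma: E (1798), D (1382), F (342.4), B (180.9), C (136.3), A (0.45).
The fifth oldest is C at 136.3 Ma, which lies in 145–66 Ma: the Cretaceous.
The sixth oldest is A at 0.45 Ma; separation = |136.3 − 0.45| = 135.85 Myr.

C, in the Cretaceous; 135.85 million years to A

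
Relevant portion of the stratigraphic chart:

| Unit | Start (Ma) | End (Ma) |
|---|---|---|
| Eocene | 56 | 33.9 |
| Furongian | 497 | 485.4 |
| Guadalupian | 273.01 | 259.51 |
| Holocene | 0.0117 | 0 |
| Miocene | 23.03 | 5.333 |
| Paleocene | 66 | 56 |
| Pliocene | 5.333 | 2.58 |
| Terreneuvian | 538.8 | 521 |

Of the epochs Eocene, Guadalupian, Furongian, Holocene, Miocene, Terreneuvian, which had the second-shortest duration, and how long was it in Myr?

Durations: Eocene 22.1; Guadalupian 13.5; Furongian 11.6; Holocene 0.0117; Miocene 17.697; Terreneuvian 17.8 Myr.
Sorted shortest-first: Holocene (0.0117), Furongian (11.6), Guadalupian (13.5), Miocene (17.697), Terreneuvian (17.8), Eocene (22.1).
The second shortest is Furongian at 11.6 Myr.

Furongian, 11.6 million years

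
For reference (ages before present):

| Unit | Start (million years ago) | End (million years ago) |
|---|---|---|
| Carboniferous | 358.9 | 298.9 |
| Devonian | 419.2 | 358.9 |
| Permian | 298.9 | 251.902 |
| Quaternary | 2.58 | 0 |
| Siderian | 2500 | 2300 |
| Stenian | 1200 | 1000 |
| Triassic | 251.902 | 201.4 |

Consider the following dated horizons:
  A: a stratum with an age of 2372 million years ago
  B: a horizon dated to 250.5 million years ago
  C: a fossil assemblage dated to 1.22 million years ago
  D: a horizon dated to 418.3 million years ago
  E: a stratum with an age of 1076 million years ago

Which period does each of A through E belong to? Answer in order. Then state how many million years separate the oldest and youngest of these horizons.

Match each age against the start–end ranges in the excerpt: A = 2372 Ma → Siderian (2500–2300); B = 250.5 Ma → Triassic (251.902–201.4); C = 1.22 Ma → Quaternary (2.58–0); D = 418.3 Ma → Devonian (419.2–358.9); E = 1076 Ma → Stenian (1200–1000).
The largest age is 2372 Ma and the smallest is 1.22 Ma; their difference is 2370.78 Myr.

A — Siderian; B — Triassic; C — Quaternary; D — Devonian; E — Stenian; span 2370.78 million years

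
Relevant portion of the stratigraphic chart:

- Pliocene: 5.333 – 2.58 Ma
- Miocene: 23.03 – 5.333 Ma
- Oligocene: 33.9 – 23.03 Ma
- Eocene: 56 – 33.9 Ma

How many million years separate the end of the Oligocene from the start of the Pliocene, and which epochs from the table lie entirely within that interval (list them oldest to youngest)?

17.697 million years; Miocene

The Oligocene closes at 23.03 Ma and the Pliocene opens at 5.333 Ma, so the interval is 23.03 − 5.333 = 17.697 Myr.
An epoch fits inside if it starts at or after 23.03 Ma and ends at or before 5.333 Ma; oldest first that gives Miocene.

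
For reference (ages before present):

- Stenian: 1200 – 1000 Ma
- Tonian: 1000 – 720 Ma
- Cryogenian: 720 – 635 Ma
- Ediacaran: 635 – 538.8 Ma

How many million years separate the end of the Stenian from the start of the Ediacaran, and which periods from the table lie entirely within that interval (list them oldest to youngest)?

365 million years; Tonian, Cryogenian

End of Stenian = 1000 Ma; start of Ediacaran = 635 Ma.
Gap = 1000 − 635 = 365 Myr.
Periods wholly inside 1000–635 Ma: Tonian (1000–720), Cryogenian (720–635).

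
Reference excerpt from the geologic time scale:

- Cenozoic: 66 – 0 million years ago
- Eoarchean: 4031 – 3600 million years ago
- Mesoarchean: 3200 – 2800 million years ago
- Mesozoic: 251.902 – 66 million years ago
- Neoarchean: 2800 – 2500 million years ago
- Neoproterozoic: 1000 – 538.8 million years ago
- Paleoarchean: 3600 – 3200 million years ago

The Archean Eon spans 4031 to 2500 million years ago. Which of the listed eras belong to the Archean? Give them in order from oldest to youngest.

Eras with both bounds inside 4031–2500 Ma: Eoarchean (4031–3600), Paleoarchean (3600–3200), Mesoarchean (3200–2800), Neoarchean (2800–2500).

Eoarchean, Paleoarchean, Mesoarchean, Neoarchean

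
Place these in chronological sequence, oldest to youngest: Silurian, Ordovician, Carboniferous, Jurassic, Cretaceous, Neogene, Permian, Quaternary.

Ordovician, Silurian, Carboniferous, Permian, Jurassic, Cretaceous, Neogene, Quaternary

Era membership (oldest first within each) — Paleozoic: Ordovician, Silurian, Carboniferous, Permian; Mesozoic: Jurassic, Cretaceous; Cenozoic: Neogene, Quaternary. Paleozoic precedes Mesozoic, which precedes Cenozoic. Concatenating the groups in that era order gives oldest to youngest directly.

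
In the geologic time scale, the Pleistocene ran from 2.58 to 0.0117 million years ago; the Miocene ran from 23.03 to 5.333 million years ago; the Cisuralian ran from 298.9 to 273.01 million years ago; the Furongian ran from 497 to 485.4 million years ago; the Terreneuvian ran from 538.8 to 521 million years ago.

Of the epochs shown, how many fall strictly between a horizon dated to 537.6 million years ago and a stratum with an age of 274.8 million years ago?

The older date is 537.6 Ma and the younger is 274.8 Ma.
Epochs with start < 537.6 and end > 274.8 Ma: Furongian (497–485.4).
That is 1 complete epoch.

1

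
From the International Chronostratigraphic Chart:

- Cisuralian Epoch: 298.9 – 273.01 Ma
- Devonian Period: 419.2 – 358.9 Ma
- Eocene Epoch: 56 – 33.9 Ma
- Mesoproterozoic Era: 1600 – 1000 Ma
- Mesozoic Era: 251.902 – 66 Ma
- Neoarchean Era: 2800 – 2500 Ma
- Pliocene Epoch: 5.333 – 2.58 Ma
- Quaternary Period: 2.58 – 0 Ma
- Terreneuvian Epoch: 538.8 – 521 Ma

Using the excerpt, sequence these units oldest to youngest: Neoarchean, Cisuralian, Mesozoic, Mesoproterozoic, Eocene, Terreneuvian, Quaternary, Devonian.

Neoarchean, Mesoproterozoic, Terreneuvian, Devonian, Cisuralian, Mesozoic, Eocene, Quaternary

Sorting by start age (descending Ma, since larger Ma = older): Neoarchean start 2800, Mesoproterozoic start 1600, Terreneuvian start 538.8, Devonian start 419.2, Cisuralian start 298.9, Mesozoic start 251.902, Eocene start 56, Quaternary start 2.58.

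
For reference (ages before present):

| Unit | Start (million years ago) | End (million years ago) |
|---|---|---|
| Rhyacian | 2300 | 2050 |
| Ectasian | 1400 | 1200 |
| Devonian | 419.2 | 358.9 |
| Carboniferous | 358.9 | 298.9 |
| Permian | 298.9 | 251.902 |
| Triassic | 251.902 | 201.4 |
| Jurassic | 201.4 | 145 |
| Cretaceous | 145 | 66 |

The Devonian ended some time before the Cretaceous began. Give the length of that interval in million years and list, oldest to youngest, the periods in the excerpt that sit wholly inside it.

213.9 million years; Carboniferous, Permian, Triassic, Jurassic

The Devonian closes at 358.9 Ma and the Cretaceous opens at 145 Ma, so the interval is 358.9 − 145 = 213.9 Myr.
A period fits inside if it starts at or after 358.9 Ma and ends at or before 145 Ma; oldest first that gives Carboniferous, Permian, Triassic, Jurassic.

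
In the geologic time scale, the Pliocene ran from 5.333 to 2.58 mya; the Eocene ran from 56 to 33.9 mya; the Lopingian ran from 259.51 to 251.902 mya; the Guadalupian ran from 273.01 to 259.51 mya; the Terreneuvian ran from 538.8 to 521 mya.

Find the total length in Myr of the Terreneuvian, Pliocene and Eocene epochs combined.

Duration is start − end for each: (538.8 − 521) + (5.333 − 2.58) + (56 − 33.9).
That is 17.8 + 2.753 + 22.1, which totals 42.653 million years.

42.653 million years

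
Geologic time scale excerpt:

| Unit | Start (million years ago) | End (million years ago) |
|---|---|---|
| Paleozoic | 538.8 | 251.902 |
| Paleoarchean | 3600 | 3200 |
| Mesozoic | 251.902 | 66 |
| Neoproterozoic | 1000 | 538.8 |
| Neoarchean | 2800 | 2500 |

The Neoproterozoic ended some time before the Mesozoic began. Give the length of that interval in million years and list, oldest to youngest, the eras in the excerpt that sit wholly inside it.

286.898 million years; Paleozoic

The Neoproterozoic closes at 538.8 Ma and the Mesozoic opens at 251.902 Ma, so the interval is 538.8 − 251.902 = 286.898 Myr.
An era fits inside if it starts at or after 538.8 Ma and ends at or before 251.902 Ma; oldest first that gives Paleozoic.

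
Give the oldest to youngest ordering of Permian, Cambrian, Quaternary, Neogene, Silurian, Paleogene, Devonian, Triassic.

Era membership (oldest first within each) — Paleozoic: Cambrian, Silurian, Devonian, Permian; Mesozoic: Triassic; Cenozoic: Paleogene, Neogene, Quaternary. Paleozoic precedes Mesozoic, which precedes Cenozoic. Concatenating the groups in that era order gives oldest to youngest directly.

Cambrian → Silurian → Devonian → Permian → Triassic → Paleogene → Neogene → Quaternary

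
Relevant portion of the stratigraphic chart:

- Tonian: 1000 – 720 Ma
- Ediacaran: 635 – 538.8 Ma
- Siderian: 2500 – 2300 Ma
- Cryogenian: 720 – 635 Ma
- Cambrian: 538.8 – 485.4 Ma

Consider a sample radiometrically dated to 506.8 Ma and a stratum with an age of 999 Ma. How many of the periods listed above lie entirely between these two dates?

2

The older date is 999 Ma and the younger is 506.8 Ma.
Periods with start < 999 and end > 506.8 Ma: Cryogenian (720–635), Ediacaran (635–538.8).
That is 2 complete periods.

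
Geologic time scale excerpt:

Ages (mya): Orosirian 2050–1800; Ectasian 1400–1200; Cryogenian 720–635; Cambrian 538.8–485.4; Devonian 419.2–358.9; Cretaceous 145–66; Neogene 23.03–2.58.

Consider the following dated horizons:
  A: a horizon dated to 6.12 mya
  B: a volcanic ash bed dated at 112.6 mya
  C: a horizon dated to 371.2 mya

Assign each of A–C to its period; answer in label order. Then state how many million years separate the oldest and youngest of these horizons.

A: 6.12 Ma lies in 23.03–2.58 Ma, so Neogene.
B: 112.6 Ma lies in 145–66 Ma, so Cretaceous.
C: 371.2 Ma lies in 419.2–358.9 Ma, so Devonian.
Oldest = 371.2 Ma, youngest = 6.12 Ma → span 365.08 Myr.

A — Neogene; B — Cretaceous; C — Devonian; span 365.08 million years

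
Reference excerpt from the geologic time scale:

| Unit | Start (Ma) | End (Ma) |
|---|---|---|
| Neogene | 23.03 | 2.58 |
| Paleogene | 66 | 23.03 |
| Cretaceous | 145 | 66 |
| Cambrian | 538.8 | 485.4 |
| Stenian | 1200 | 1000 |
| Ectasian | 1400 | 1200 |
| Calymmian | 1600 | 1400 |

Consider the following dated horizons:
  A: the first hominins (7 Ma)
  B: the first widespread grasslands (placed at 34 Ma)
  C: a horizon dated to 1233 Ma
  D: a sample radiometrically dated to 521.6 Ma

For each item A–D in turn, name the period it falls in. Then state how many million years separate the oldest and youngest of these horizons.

A — Neogene; B — Paleogene; C — Ectasian; D — Cambrian; span 1226 million years

Match each age against the start–end ranges in the excerpt: A = 7 Ma → Neogene (23.03–2.58); B = 34 Ma → Paleogene (66–23.03); C = 1233 Ma → Ectasian (1400–1200); D = 521.6 Ma → Cambrian (538.8–485.4).
The largest age is 1233 Ma and the smallest is 7 Ma; their difference is 1226 Myr.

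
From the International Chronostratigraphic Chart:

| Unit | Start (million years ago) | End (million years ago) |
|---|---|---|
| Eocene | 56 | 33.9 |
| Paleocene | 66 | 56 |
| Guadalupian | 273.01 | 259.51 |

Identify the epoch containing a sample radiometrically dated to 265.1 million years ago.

265.1 Ma lies between 273.01 and 259.51 Ma, so it falls in the Guadalupian.

Guadalupian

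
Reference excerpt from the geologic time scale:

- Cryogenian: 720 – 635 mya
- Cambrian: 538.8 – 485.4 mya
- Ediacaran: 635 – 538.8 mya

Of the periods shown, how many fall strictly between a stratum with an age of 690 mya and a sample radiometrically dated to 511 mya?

The older date is 690 Ma and the younger is 511 Ma.
Periods with start < 690 and end > 511 Ma: Ediacaran (635–538.8).
That is 1 complete period.

1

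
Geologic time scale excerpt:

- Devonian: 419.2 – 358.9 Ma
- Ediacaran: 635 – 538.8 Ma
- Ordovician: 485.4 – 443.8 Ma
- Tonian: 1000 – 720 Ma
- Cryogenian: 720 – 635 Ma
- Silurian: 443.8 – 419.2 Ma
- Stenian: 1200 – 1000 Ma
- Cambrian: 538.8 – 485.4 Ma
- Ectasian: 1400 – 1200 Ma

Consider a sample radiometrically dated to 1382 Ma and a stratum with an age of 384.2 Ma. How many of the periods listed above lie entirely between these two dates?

7

The older date is 1382 Ma and the younger is 384.2 Ma.
Periods with start < 1382 and end > 384.2 Ma: Stenian (1200–1000), Tonian (1000–720), Cryogenian (720–635), Ediacaran (635–538.8), Cambrian (538.8–485.4), Ordovician (485.4–443.8), Silurian (443.8–419.2).
That is 7 complete periods.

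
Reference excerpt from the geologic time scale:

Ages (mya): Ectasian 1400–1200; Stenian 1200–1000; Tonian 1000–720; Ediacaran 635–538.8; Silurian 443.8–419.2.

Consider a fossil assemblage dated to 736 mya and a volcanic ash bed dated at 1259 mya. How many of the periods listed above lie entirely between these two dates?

1259 Ma sits inside the Ectasian (1400–1200) and 736 Ma inside the Tonian (1000–720); neither of those is wholly between the two dates.
The listed periods lying completely between them are Stenian — 1 in all.

1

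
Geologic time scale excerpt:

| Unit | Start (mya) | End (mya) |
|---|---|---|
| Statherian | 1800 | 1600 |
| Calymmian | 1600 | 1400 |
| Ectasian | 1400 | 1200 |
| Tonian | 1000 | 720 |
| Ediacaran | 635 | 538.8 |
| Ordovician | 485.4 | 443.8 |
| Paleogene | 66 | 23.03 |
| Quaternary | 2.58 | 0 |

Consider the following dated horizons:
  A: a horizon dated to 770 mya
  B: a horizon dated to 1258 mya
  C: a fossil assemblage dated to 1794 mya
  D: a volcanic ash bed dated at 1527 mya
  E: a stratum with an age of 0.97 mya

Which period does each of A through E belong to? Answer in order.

Match each age against the start–end ranges in the excerpt: A = 770 Ma → Tonian (1000–720); B = 1258 Ma → Ectasian (1400–1200); C = 1794 Ma → Statherian (1800–1600); D = 1527 Ma → Calymmian (1600–1400); E = 0.97 Ma → Quaternary (2.58–0).

A — Tonian; B — Ectasian; C — Statherian; D — Calymmian; E — Quaternary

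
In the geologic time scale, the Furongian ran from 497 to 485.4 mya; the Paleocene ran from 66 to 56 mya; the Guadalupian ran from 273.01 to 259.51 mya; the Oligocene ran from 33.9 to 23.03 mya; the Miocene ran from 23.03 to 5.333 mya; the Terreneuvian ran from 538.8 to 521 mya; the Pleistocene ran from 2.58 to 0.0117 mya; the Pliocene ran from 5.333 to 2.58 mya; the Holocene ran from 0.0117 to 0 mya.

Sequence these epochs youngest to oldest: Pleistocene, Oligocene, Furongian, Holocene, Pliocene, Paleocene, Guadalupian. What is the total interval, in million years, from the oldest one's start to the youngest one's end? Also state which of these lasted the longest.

From the excerpt: Pleistocene 2.58–0.0117; Oligocene 33.9–23.03; Furongian 497–485.4; Holocene 0.0117–0; Pliocene 5.333–2.58; Paleocene 66–56; Guadalupian 273.01–259.51 (Ma).
Larger Ma is earlier, so the oldest is Furongian and the youngest is Holocene; youngest to oldest: Holocene, Pleistocene, Pliocene, Oligocene, Paleocene, Guadalupian, Furongian.
Oldest start 497 minus youngest end 0 gives 497 Myr overall.
Individual lengths (start − end): Paleocene 10; Pleistocene 2.5683; Guadalupian 13.5; Pliocene 2.753; Furongian 11.6; Oligocene 10.87; Holocene 0.0117. The largest is Guadalupian at 13.5 Myr.

Holocene → Pleistocene → Pliocene → Oligocene → Paleocene → Guadalupian → Furongian; total span 497 Myr; longest is Guadalupian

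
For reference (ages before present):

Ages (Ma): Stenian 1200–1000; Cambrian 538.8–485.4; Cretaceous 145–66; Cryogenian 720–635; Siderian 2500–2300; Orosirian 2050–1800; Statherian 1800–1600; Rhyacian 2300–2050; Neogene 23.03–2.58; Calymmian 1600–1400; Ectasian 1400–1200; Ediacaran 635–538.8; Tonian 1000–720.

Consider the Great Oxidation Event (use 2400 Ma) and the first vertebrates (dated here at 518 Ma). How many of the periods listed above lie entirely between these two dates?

9

2400 Ma sits inside the Siderian (2500–2300) and 518 Ma inside the Cambrian (538.8–485.4); neither of those is wholly between the two dates.
The listed periods lying completely between them are Rhyacian, Orosirian, Statherian, Calymmian, Ectasian, Stenian, Tonian, Cryogenian, Ediacaran — 9 in all.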